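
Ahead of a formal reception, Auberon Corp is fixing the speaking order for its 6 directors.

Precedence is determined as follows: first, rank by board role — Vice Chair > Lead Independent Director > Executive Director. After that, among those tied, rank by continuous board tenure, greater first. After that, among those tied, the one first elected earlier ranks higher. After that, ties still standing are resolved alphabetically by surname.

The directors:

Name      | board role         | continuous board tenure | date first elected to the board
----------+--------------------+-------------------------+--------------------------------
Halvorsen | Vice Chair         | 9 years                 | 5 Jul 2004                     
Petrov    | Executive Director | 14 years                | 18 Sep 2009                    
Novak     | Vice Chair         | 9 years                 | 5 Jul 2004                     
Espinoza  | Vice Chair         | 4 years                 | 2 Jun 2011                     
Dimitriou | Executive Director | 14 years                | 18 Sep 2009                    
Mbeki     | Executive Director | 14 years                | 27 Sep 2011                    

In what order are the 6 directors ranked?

Halvorsen, Novak, Espinoza, Dimitriou, Petrov, Mbeki

By board role: Halvorsen, Novak and Espinoza (Vice Chair); then Dimitriou, Petrov and Mbeki (Executive Director).
Among Halvorsen, Novak and Espinoza, by continuous board tenure (higher first): Halvorsen and Novak (9 years) before Espinoza (4 years).
Halvorsen and Novak both have date first elected to the board 5 Jul 2004, so the next rule applies.
Among Halvorsen and Novak, alphabetically by surname: Halvorsen before Novak.
Dimitriou, Petrov and Mbeki all have continuous board tenure 14 years, so the next rule applies.
Among Dimitriou, Petrov and Mbeki, by date first elected to the board (earlier first): Dimitriou and Petrov (18 Sep 2009) before Mbeki (27 Sep 2011).
Among Dimitriou and Petrov, alphabetically by surname: Dimitriou before Petrov.
Full order: Halvorsen, Novak, Espinoza, Dimitriou, Petrov, Mbeki.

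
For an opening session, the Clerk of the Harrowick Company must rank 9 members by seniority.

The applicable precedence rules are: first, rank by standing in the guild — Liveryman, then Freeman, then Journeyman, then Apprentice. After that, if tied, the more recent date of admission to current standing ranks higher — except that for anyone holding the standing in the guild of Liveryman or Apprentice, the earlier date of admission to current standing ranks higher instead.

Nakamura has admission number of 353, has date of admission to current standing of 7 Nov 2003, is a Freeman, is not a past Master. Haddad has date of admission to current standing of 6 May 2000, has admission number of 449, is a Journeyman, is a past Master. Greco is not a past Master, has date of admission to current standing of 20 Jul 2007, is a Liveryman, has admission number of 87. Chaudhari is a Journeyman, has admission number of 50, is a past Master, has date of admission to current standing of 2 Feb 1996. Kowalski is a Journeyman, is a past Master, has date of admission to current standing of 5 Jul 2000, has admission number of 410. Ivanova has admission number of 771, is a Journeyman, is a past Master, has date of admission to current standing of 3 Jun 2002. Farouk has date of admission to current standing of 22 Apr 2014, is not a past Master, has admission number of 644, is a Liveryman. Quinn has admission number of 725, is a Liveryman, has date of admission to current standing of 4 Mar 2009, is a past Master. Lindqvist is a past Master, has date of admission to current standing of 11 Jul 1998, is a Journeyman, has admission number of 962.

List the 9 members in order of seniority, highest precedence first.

By standing in the guild: Greco, Quinn and Farouk (Liveryman); then Nakamura (Freeman); then Ivanova, Kowalski, Haddad, Lindqvist and Chaudhari (Journeyman).
Among Greco, Quinn and Farouk, by date of admission to current standing (earlier first) (reversed rule for this group): Greco (20 Jul 2007) before Quinn (4 Mar 2009) before Farouk (22 Apr 2014).
Among Ivanova, Kowalski, Haddad, Lindqvist and Chaudhari, by date of admission to current standing (later first): Ivanova (3 Jun 2002) before Kowalski (5 Jul 2000) before Haddad (6 May 2000) before Lindqvist (11 Jul 1998) before Chaudhari (2 Feb 1996).
Full order: Greco, Quinn, Farouk, Nakamura, Ivanova, Kowalski, Haddad, Lindqvist, Chaudhari.

Greco, Quinn, Farouk, Nakamura, Ivanova, Kowalski, Haddad, Lindqvist, Chaudhari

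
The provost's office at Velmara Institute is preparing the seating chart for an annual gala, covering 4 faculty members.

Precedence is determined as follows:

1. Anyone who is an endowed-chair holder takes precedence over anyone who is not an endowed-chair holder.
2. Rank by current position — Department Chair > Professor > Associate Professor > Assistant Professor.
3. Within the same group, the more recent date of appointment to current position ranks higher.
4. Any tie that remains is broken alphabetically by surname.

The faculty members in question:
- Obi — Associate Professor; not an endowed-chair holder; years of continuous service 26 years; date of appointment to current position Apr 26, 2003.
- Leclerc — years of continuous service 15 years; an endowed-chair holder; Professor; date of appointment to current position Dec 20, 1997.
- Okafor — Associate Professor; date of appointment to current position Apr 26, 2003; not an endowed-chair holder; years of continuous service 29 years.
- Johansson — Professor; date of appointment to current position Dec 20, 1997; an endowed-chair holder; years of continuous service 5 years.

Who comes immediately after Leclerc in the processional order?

By the first rule: Johansson and Leclerc (both an endowed-chair holder); then Obi and Okafor (both not an endowed-chair holder).
Johansson and Leclerc are each Professor, so the next rule applies.
Johansson and Leclerc both have date of appointment to current position Dec 20, 1997, so the next rule applies.
Among Johansson and Leclerc, alphabetically by surname: Johansson before Leclerc.
Obi and Okafor are each Associate Professor, so the next rule applies.
Obi and Okafor both have date of appointment to current position Apr 26, 2003, so the next rule applies.
Among Obi and Okafor, alphabetically by surname: Obi before Okafor.
Order: Johansson, Leclerc, Obi, Okafor.

Obi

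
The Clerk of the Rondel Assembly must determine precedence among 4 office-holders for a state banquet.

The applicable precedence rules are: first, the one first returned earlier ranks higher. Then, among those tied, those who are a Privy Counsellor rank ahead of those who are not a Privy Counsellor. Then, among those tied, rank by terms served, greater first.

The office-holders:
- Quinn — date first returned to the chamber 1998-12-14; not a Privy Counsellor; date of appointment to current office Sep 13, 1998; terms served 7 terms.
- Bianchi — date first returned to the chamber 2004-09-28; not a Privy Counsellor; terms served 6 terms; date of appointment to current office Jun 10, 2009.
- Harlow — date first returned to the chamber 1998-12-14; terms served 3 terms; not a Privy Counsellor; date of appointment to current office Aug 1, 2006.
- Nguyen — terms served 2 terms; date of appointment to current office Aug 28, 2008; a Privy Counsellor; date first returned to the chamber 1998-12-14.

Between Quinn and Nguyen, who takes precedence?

By date first returned to the chamber (earlier first): Nguyen, Quinn and Harlow (each 1998-12-14); then Bianchi (2004-09-28).
Among Nguyen, Quinn and Harlow, a Privy Counsellor before not a Privy Counsellor: Nguyen (a Privy Counsellor) before Quinn and Harlow (not a Privy Counsellor).
Among Quinn and Harlow, by terms served (higher first): Quinn (7 terms) before Harlow (3 terms).
So Nguyen takes precedence.

Nguyen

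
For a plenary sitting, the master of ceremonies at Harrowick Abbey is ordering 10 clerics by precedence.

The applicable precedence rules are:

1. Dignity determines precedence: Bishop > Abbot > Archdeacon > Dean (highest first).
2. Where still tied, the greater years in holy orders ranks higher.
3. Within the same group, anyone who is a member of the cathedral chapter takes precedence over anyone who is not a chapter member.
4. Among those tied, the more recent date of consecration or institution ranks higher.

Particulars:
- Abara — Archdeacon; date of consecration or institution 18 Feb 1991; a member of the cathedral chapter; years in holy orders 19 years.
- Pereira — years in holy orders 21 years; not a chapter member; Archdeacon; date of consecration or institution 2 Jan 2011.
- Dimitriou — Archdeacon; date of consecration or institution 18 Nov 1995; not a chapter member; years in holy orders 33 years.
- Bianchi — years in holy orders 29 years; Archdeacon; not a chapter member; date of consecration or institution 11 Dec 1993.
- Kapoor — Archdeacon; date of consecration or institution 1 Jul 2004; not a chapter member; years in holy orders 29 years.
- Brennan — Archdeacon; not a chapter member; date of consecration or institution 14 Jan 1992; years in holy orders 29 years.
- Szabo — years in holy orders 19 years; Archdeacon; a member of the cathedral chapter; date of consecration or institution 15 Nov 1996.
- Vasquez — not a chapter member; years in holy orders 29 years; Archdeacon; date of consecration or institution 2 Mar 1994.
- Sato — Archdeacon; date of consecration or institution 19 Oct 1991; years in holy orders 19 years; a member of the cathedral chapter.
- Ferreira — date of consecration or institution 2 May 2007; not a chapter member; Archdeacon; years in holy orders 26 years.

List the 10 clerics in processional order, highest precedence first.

Dimitriou, Kapoor, Vasquez, Bianchi, Brennan, Ferreira, Pereira, Szabo, Sato, Abara

By dignity: Dimitriou, Kapoor, Vasquez, Bianchi, Brennan, Ferreira, Pereira, Szabo, Sato and Abara (Archdeacon).
Among Dimitriou, Kapoor, Vasquez, Bianchi, Brennan, Ferreira, Pereira, Szabo, Sato and Abara, by years in holy orders (higher first): Dimitriou (33 years) before Kapoor, Vasquez, Bianchi and Brennan (29 years) before Ferreira (26 years) before Pereira (21 years) before Szabo, Sato and Abara (19 years).
Kapoor, Vasquez, Bianchi and Brennan are each not a chapter member, so the next rule applies.
Among Kapoor, Vasquez, Bianchi and Brennan, by date of consecration or institution (later first): Kapoor (1 Jul 2004) before Vasquez (2 Mar 1994) before Bianchi (11 Dec 1993) before Brennan (14 Jan 1992).
Szabo, Sato and Abara are each a member of the cathedral chapter, so the next rule applies.
Among Szabo, Sato and Abara, by date of consecration or institution (later first): Szabo (15 Nov 1996) before Sato (19 Oct 1991) before Abara (18 Feb 1991).
Full order: Dimitriou, Kapoor, Vasquez, Bianchi, Brennan, Ferreira, Pereira, Szabo, Sato, Abara.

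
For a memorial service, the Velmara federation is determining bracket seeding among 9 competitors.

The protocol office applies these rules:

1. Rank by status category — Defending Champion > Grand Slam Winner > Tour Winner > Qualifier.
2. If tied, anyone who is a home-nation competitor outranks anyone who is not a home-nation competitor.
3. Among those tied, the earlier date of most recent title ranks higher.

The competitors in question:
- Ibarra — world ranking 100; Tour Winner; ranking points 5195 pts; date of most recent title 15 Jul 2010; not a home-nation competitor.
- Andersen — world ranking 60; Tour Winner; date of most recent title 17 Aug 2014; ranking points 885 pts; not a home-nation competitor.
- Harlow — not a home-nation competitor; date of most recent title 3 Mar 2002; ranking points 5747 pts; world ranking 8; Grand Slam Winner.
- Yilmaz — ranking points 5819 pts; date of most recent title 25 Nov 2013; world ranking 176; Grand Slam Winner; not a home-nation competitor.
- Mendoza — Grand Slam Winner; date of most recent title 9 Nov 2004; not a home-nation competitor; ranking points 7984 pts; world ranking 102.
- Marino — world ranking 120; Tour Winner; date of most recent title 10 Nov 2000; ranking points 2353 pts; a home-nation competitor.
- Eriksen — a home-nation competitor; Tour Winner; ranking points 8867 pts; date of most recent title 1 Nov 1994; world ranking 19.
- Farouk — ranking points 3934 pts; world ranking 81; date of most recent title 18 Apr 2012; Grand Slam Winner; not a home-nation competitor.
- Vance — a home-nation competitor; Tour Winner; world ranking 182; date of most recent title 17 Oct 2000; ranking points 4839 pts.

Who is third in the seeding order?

By status category: Harlow, Mendoza, Farouk and Yilmaz (Grand Slam Winner); then Eriksen, Vance, Marino, Ibarra and Andersen (Tour Winner).
Harlow, Mendoza, Farouk and Yilmaz are each not a home-nation competitor, so the next rule applies.
Among Harlow, Mendoza, Farouk and Yilmaz, by date of most recent title (earlier first): Harlow (3 Mar 2002) before Mendoza (9 Nov 2004) before Farouk (18 Apr 2012) before Yilmaz (25 Nov 2013).
Among Eriksen, Vance, Marino, Ibarra and Andersen, a home-nation competitor before not a home-nation competitor: Eriksen, Vance and Marino (a home-nation competitor) before Ibarra and Andersen (not a home-nation competitor).
Among Eriksen, Vance and Marino, by date of most recent title (earlier first): Eriksen (1 Nov 1994) before Vance (17 Oct 2000) before Marino (10 Nov 2000).
Among Ibarra and Andersen, by date of most recent title (earlier first): Ibarra (15 Jul 2010) before Andersen (17 Aug 2014).
Order: Harlow, Mendoza, Farouk, Yilmaz, Eriksen, Vance, Marino, Ibarra, Andersen.

Farouk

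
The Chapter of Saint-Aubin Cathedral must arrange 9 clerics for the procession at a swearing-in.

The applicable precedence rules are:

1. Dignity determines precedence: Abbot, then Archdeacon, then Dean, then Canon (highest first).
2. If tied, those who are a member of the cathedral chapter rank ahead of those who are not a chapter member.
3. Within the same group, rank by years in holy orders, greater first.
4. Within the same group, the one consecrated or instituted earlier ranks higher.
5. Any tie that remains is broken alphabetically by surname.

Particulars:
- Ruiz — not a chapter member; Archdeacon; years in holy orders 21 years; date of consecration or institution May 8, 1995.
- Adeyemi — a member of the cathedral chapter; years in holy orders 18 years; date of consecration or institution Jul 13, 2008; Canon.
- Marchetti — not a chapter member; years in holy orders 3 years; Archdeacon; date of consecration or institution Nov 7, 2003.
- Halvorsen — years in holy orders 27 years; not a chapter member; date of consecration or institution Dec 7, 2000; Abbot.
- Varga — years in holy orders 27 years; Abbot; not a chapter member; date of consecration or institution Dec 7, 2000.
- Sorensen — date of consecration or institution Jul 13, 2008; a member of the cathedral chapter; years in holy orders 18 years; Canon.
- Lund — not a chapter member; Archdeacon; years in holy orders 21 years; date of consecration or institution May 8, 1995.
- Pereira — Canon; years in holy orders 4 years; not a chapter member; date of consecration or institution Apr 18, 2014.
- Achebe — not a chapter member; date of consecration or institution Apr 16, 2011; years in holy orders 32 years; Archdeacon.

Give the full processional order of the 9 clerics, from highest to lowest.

By dignity: Halvorsen and Varga (Abbot); then Achebe, Lund, Ruiz and Marchetti (Archdeacon); then Adeyemi, Sorensen and Pereira (Canon).
Halvorsen and Varga are each not a chapter member, so the next rule applies.
Halvorsen and Varga both have years in holy orders 27 years, so the next rule applies.
Halvorsen and Varga both have date of consecration or institution Dec 7, 2000, so the next rule applies.
Among Halvorsen and Varga, alphabetically by surname: Halvorsen before Varga.
Achebe, Lund, Ruiz and Marchetti are each not a chapter member, so the next rule applies.
Among Achebe, Lund, Ruiz and Marchetti, by years in holy orders (higher first): Achebe (32 years) before Lund and Ruiz (21 years) before Marchetti (3 years).
Lund and Ruiz both have date of consecration or institution May 8, 1995, so the next rule applies.
Among Lund and Ruiz, alphabetically by surname: Lund before Ruiz.
Among Adeyemi, Sorensen and Pereira, a member of the cathedral chapter before not a chapter member: Adeyemi and Sorensen (a member of the cathedral chapter) before Pereira (not a chapter member).
Adeyemi and Sorensen both have years in holy orders 18 years, so the next rule applies.
Adeyemi and Sorensen both have date of consecration or institution Jul 13, 2008, so the next rule applies.
Among Adeyemi and Sorensen, alphabetically by surname: Adeyemi before Sorensen.
Full order: Halvorsen, Varga, Achebe, Lund, Ruiz, Marchetti, Adeyemi, Sorensen, Pereira.

Halvorsen, Varga, Achebe, Lund, Ruiz, Marchetti, Adeyemi, Sorensen, Pereira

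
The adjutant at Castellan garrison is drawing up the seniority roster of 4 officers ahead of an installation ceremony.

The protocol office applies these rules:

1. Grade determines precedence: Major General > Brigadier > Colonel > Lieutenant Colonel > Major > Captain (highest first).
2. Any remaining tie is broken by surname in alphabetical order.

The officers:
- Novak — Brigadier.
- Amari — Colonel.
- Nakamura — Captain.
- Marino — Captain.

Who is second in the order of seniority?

By grade: Novak (Brigadier); then Amari (Colonel); then Marino and Nakamura (Captain).
Among Marino and Nakamura, alphabetically by surname: Marino before Nakamura.
Order: Novak, Amari, Marino, Nakamura.

Amari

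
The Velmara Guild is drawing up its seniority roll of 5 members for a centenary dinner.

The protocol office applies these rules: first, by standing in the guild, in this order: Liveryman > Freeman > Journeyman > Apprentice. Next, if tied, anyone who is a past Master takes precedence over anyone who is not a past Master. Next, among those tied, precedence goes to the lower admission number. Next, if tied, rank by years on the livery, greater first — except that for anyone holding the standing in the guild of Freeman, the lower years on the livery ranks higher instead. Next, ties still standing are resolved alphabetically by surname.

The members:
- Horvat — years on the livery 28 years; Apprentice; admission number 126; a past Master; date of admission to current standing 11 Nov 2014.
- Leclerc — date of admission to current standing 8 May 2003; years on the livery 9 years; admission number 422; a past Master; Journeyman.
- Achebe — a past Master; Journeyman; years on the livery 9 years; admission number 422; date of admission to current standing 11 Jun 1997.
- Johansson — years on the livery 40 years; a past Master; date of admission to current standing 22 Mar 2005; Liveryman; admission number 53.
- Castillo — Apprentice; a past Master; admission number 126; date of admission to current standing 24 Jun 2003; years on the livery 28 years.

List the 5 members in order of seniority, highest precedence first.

Johansson, Achebe, Leclerc, Castillo, Horvat

By standing in the guild: Johansson (Liveryman); then Achebe and Leclerc (Journeyman); then Castillo and Horvat (Apprentice).
Achebe and Leclerc are each a past Master, so the next rule applies.
Achebe and Leclerc both have admission number 422, so the next rule applies.
Achebe and Leclerc both have years on the livery 9 years, so the next rule applies.
Among Achebe and Leclerc, alphabetically by surname: Achebe before Leclerc.
Castillo and Horvat are each a past Master, so the next rule applies.
Castillo and Horvat both have admission number 126, so the next rule applies.
Castillo and Horvat both have years on the livery 28 years, so the next rule applies.
Among Castillo and Horvat, alphabetically by surname: Castillo before Horvat.
Full order: Johansson, Achebe, Leclerc, Castillo, Horvat.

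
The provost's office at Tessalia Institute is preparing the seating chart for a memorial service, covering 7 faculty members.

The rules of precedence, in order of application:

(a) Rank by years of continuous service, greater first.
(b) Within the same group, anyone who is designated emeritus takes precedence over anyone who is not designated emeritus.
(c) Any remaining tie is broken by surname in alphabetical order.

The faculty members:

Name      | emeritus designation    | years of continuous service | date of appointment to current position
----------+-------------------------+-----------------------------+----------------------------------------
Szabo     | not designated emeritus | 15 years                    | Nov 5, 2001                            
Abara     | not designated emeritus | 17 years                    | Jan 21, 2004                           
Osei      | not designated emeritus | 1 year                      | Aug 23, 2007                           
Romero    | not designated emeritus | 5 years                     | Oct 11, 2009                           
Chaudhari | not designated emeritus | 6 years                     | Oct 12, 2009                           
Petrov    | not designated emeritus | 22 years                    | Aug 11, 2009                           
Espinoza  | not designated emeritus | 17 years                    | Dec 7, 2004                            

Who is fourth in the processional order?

Szabo

By years of continuous service (higher first): Petrov (22 years); then Abara and Espinoza (both 17 years); then Szabo (15 years); then Chaudhari (6 years); then Romero (5 years); then Osei (1 year).
Abara and Espinoza are each not designated emeritus, so the next rule applies.
Among Abara and Espinoza, alphabetically by surname: Abara before Espinoza.
Order: Petrov, Abara, Espinoza, Szabo, Chaudhari, Romero, Osei.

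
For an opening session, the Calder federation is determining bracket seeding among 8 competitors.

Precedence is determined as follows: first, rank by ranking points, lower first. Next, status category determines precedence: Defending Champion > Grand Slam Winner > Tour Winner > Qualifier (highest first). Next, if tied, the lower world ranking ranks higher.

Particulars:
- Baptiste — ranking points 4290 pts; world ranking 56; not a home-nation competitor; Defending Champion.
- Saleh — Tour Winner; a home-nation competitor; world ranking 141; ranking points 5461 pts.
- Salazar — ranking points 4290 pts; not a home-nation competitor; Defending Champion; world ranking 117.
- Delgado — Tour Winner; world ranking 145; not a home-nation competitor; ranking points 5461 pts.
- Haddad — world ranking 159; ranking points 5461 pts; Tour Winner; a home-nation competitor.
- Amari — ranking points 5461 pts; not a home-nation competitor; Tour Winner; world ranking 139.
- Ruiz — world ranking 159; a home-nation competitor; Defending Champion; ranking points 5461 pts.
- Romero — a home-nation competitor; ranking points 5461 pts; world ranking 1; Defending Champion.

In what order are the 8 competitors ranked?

By ranking points (lower first): Baptiste and Salazar (both 4290 pts); then Romero, Ruiz, Amari, Saleh, Delgado and Haddad (each 5461 pts).
Baptiste and Salazar are each Defending Champion, so the next rule applies.
Among Baptiste and Salazar, by world ranking (lower first): Baptiste (56) before Salazar (117).
Among Romero, Ruiz, Amari, Saleh, Delgado and Haddad, by status category: Romero and Ruiz (Defending Champion) before Amari, Saleh, Delgado and Haddad (Tour Winner).
Among Romero and Ruiz, by world ranking (lower first): Romero (1) before Ruiz (159).
Among Amari, Saleh, Delgado and Haddad, by world ranking (lower first): Amari (139) before Saleh (141) before Delgado (145) before Haddad (159).
Full order: Baptiste, Salazar, Romero, Ruiz, Amari, Saleh, Delgado, Haddad.

Baptiste, Salazar, Romero, Ruiz, Amari, Saleh, Delgado, Haddad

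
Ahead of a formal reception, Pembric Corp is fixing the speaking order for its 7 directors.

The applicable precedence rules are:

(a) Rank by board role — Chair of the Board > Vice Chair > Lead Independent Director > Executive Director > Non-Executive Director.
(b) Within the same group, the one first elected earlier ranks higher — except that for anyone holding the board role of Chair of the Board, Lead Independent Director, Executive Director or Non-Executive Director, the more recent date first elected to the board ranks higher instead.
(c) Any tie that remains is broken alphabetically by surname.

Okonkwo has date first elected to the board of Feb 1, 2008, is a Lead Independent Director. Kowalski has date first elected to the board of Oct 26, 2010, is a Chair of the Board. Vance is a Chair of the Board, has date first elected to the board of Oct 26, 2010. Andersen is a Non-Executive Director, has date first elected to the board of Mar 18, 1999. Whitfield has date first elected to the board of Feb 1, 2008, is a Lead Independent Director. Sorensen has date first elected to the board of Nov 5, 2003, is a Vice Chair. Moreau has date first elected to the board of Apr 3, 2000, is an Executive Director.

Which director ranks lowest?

Andersen

By board role: Kowalski and Vance (Chair of the Board); then Sorensen (Vice Chair); then Okonkwo and Whitfield (Lead Independent Director); then Moreau (Executive Director); then Andersen (Non-Executive Director).
Kowalski and Vance both have date first elected to the board Oct 26, 2010, so the next rule applies.
Among Kowalski and Vance, alphabetically by surname: Kowalski before Vance.
Okonkwo and Whitfield both have date first elected to the board Feb 1, 2008, so the next rule applies.
Among Okonkwo and Whitfield, alphabetically by surname: Okonkwo before Whitfield.
Order: Kowalski, Vance, Sorensen, Okonkwo, Whitfield, Moreau, Andersen.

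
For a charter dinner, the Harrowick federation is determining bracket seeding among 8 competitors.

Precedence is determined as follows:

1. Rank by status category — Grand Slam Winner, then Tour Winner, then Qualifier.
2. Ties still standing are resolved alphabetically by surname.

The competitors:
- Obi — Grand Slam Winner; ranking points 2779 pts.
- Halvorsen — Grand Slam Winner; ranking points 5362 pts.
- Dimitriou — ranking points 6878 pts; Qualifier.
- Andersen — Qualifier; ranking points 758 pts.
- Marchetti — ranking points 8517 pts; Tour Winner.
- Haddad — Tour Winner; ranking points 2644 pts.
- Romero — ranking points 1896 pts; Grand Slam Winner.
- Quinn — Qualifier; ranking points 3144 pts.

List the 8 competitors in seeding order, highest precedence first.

By status category: Halvorsen, Obi and Romero (Grand Slam Winner); then Haddad and Marchetti (Tour Winner); then Andersen, Dimitriou and Quinn (Qualifier).
Among Halvorsen, Obi and Romero, alphabetically by surname: Halvorsen before Obi before Romero.
Among Haddad and Marchetti, alphabetically by surname: Haddad before Marchetti.
Among Andersen, Dimitriou and Quinn, alphabetically by surname: Andersen before Dimitriou before Quinn.
Full order: Halvorsen, Obi, Romero, Haddad, Marchetti, Andersen, Dimitriou, Quinn.

Halvorsen, Obi, Romero, Haddad, Marchetti, Andersen, Dimitriou, Quinn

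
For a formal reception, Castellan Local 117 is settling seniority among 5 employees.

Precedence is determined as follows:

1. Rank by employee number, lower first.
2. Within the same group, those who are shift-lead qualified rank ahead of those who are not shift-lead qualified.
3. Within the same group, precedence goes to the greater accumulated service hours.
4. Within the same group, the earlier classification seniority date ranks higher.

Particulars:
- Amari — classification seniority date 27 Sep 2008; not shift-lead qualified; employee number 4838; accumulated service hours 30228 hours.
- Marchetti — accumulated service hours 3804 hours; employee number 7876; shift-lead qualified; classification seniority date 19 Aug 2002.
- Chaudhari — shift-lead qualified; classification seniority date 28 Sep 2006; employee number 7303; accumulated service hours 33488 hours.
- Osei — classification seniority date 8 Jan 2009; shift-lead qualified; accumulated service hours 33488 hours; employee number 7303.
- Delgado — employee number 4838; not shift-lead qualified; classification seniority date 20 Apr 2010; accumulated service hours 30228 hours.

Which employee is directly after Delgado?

Chaudhari

By employee number (lower first): Amari and Delgado (both 4838); then Chaudhari and Osei (both 7303); then Marchetti (7876).
Amari and Delgado are each not shift-lead qualified, so the next rule applies.
Amari and Delgado both have accumulated service hours 30228 hours, so the next rule applies.
Among Amari and Delgado, by classification seniority date (earlier first): Amari (27 Sep 2008) before Delgado (20 Apr 2010).
Chaudhari and Osei are each shift-lead qualified, so the next rule applies.
Chaudhari and Osei both have accumulated service hours 33488 hours, so the next rule applies.
Among Chaudhari and Osei, by classification seniority date (earlier first): Chaudhari (28 Sep 2006) before Osei (8 Jan 2009).
Order: Amari, Delgado, Chaudhari, Osei, Marchetti.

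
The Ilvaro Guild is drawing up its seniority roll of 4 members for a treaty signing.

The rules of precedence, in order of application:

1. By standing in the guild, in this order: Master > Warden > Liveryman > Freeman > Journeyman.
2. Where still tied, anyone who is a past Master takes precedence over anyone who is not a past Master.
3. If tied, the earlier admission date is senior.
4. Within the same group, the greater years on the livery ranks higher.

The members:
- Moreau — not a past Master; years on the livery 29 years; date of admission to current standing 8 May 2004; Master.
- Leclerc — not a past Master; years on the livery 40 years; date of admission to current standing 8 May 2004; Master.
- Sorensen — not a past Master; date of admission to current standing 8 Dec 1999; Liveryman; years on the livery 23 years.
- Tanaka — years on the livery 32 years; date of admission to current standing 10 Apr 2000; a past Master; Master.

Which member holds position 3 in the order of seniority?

Moreau

By standing in the guild: Tanaka, Leclerc and Moreau (Master); then Sorensen (Liveryman).
Among Tanaka, Leclerc and Moreau, a past Master before not a past Master: Tanaka (a past Master) before Leclerc and Moreau (not a past Master).
Leclerc and Moreau both have date of admission to current standing 8 May 2004, so the next rule applies.
Among Leclerc and Moreau, by years on the livery (higher first): Leclerc (40 years) before Moreau (29 years).
Order: Tanaka, Leclerc, Moreau, Sorensen.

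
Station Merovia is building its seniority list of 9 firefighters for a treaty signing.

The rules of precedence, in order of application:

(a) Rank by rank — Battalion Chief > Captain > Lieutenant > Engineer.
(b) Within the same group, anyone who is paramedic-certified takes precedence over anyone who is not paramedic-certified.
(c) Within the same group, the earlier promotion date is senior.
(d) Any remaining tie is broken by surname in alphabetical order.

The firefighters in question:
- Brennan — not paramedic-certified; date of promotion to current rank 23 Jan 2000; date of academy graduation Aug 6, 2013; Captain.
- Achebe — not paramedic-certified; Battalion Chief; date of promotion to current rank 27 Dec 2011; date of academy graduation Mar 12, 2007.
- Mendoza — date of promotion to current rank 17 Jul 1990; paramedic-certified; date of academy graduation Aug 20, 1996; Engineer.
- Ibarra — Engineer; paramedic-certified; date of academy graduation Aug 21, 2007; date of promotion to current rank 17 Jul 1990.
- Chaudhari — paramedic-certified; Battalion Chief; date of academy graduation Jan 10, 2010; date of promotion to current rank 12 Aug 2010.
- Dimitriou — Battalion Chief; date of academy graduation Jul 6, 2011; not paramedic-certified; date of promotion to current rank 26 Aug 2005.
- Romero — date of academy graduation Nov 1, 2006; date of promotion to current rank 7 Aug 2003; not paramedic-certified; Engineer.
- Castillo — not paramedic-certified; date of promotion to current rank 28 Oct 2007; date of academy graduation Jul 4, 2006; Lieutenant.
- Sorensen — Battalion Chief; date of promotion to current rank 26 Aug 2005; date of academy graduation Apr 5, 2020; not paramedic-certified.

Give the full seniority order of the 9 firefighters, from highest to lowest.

Chaudhari, Dimitriou, Sorensen, Achebe, Brennan, Castillo, Ibarra, Mendoza, Romero

By rank: Chaudhari, Dimitriou, Sorensen and Achebe (Battalion Chief); then Brennan (Captain); then Castillo (Lieutenant); then Ibarra, Mendoza and Romero (Engineer).
Among Chaudhari, Dimitriou, Sorensen and Achebe, paramedic-certified before not paramedic-certified: Chaudhari (paramedic-certified) before Dimitriou, Sorensen and Achebe (not paramedic-certified).
Among Dimitriou, Sorensen and Achebe, by date of promotion to current rank (earlier first): Dimitriou and Sorensen (26 Aug 2005) before Achebe (27 Dec 2011).
Among Dimitriou and Sorensen, alphabetically by surname: Dimitriou before Sorensen.
Among Ibarra, Mendoza and Romero, paramedic-certified before not paramedic-certified: Ibarra and Mendoza (paramedic-certified) before Romero (not paramedic-certified).
Ibarra and Mendoza both have date of promotion to current rank 17 Jul 1990, so the next rule applies.
Among Ibarra and Mendoza, alphabetically by surname: Ibarra before Mendoza.
Full order: Chaudhari, Dimitriou, Sorensen, Achebe, Brennan, Castillo, Ibarra, Mendoza, Romero.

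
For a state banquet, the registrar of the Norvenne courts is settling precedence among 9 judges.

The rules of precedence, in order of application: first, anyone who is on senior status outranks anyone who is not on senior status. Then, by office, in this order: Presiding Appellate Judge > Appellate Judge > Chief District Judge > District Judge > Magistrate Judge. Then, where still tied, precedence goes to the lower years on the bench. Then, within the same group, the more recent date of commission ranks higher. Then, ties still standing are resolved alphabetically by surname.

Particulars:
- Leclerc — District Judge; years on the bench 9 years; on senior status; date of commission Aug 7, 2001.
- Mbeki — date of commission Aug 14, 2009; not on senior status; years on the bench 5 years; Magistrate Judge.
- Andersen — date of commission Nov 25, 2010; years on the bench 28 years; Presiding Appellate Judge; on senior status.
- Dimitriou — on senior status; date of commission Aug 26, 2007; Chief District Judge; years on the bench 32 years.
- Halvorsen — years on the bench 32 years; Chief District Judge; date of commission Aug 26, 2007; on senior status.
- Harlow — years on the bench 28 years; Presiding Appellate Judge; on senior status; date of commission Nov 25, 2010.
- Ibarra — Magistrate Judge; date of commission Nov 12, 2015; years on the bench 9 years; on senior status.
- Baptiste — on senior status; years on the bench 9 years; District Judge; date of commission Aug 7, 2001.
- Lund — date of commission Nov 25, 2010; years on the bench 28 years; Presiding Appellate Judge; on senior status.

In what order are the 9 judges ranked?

Andersen, Harlow, Lund, Dimitriou, Halvorsen, Baptiste, Leclerc, Ibarra, Mbeki

By the first rule: Andersen, Harlow, Lund, Dimitriou, Halvorsen, Baptiste, Leclerc and Ibarra (each on senior status); then Mbeki (not on senior status).
Among Andersen, Harlow, Lund, Dimitriou, Halvorsen, Baptiste, Leclerc and Ibarra, by office: Andersen, Harlow and Lund (Presiding Appellate Judge) before Dimitriou and Halvorsen (Chief District Judge) before Baptiste and Leclerc (District Judge) before Ibarra (Magistrate Judge).
Andersen, Harlow and Lund all have years on the bench 28 years, so the next rule applies.
Andersen, Harlow and Lund all have date of commission Nov 25, 2010, so the next rule applies.
Among Andersen, Harlow and Lund, alphabetically by surname: Andersen before Harlow before Lund.
Dimitriou and Halvorsen both have years on the bench 32 years, so the next rule applies.
Dimitriou and Halvorsen both have date of commission Aug 26, 2007, so the next rule applies.
Among Dimitriou and Halvorsen, alphabetically by surname: Dimitriou before Halvorsen.
Baptiste and Leclerc both have years on the bench 9 years, so the next rule applies.
Baptiste and Leclerc both have date of commission Aug 7, 2001, so the next rule applies.
Among Baptiste and Leclerc, alphabetically by surname: Baptiste before Leclerc.
Full order: Andersen, Harlow, Lund, Dimitriou, Halvorsen, Baptiste, Leclerc, Ibarra, Mbeki.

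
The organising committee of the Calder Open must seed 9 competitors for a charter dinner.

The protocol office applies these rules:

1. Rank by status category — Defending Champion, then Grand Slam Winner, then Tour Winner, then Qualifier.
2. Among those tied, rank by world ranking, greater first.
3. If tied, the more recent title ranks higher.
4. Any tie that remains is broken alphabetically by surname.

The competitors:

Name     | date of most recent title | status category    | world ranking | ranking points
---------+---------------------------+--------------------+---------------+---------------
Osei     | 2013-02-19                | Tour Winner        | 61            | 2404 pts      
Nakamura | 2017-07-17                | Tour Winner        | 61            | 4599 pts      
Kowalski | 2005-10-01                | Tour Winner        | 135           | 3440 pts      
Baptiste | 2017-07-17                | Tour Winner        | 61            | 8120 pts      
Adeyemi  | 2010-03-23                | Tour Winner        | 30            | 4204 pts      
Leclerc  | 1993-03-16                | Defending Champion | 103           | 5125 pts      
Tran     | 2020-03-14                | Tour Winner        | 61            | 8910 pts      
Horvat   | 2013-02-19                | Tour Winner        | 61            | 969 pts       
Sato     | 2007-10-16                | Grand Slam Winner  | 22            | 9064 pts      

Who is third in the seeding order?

By status category: Leclerc (Defending Champion); then Sato (Grand Slam Winner); then Kowalski, Tran, Baptiste, Nakamura, Horvat, Osei and Adeyemi (Tour Winner).
Among Kowalski, Tran, Baptiste, Nakamura, Horvat, Osei and Adeyemi, by world ranking (higher first): Kowalski (135) before Tran, Baptiste, Nakamura, Horvat and Osei (61) before Adeyemi (30).
Among Tran, Baptiste, Nakamura, Horvat and Osei, by date of most recent title (later first): Tran (2020-03-14) before Baptiste and Nakamura (2017-07-17) before Horvat and Osei (2013-02-19).
Among Baptiste and Nakamura, alphabetically by surname: Baptiste before Nakamura.
Among Horvat and Osei, alphabetically by surname: Horvat before Osei.
Order: Leclerc, Sato, Kowalski, Tran, Baptiste, Nakamura, Horvat, Osei, Adeyemi.

Kowalski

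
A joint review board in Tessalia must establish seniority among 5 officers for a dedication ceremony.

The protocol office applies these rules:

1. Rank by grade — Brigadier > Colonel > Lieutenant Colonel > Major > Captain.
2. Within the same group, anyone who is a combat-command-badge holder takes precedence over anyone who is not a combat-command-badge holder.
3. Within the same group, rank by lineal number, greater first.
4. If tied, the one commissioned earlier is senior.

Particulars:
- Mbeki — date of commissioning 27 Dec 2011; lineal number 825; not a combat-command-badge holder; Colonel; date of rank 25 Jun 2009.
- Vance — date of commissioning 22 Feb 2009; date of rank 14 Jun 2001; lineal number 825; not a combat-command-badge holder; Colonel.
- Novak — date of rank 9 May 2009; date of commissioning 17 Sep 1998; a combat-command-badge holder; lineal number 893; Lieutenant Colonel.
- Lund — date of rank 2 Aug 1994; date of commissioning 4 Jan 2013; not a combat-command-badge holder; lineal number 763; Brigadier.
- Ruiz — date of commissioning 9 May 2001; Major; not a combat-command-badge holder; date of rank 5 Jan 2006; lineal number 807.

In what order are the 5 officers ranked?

Lund, Vance, Mbeki, Novak, Ruiz

By grade: Lund (Brigadier); then Vance and Mbeki (Colonel); then Novak (Lieutenant Colonel); then Ruiz (Major).
Vance and Mbeki are each not a combat-command-badge holder, so the next rule applies.
Vance and Mbeki both have lineal number 825, so the next rule applies.
Among Vance and Mbeki, by date of commissioning (earlier first): Vance (22 Feb 2009) before Mbeki (27 Dec 2011).
Full order: Lund, Vance, Mbeki, Novak, Ruiz.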